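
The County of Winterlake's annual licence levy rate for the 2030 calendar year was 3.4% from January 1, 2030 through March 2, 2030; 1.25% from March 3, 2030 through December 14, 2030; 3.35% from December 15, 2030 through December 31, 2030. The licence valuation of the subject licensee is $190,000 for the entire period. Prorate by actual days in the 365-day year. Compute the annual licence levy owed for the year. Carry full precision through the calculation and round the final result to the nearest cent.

January 1 – March 2, 2030: 61 days at 3.4% → $190,000 × 3.4% × 61/365 = $1,079.6164
March 3 – December 14, 2030: 287 days at 1.25% → $190,000 × 1.25% × 287/365 = $1,867.4658
December 15 – December 31, 2030: 17 days at 3.35% → $190,000 × 3.35% × 17/365 = $296.4521
Total = $3,243.5342

$3,243.53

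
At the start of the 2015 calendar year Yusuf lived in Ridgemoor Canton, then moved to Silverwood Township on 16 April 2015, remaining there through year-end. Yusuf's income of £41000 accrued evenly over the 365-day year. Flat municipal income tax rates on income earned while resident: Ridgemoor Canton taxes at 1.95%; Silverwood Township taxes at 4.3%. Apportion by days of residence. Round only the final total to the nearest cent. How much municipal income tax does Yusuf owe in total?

Ridgemoor Canton, 1 January – 15 April 2015: 105 days → £41000 × 1.95% × 105/365 = £229.9932
Silverwood Township, 16 April – 31 December 2015: 260 days → £41000 × 4.3% × 260/365 = £1255.8356
Total = £1485.8288

£1485.83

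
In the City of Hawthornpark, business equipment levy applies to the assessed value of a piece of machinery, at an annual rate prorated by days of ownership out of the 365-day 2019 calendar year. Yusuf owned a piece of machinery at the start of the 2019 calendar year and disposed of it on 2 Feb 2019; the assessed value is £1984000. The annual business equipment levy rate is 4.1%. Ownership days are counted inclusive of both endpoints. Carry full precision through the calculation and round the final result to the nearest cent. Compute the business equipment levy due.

Days held (1 Jan – 2 Feb 2019): 33 out of 365
Tax = £1984000 × 4.1% × 33/365 = £7354.3890

£7354.39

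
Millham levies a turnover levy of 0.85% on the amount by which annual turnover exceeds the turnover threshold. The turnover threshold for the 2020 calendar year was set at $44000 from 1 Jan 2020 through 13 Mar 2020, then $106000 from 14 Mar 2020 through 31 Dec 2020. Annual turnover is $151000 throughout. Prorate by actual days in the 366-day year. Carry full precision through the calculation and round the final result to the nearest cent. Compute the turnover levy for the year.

$487.61

1 Jan – 13 Mar 2020: 73 days, exemption $44000 → ($151000 − $44000) × 0.85% × 73/366 = $181.4030
14 Mar – 31 Dec 2020: 293 days, exemption $106000 → ($151000 − $106000) × 0.85% × 293/366 = $306.2090
Total = $487.6120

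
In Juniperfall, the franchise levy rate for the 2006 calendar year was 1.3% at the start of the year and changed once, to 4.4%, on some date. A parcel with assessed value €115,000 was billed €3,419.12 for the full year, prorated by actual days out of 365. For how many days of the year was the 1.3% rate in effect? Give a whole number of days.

168 days

Let d = days at the first rate; then 365 − d days at the second rate.
€115,000 × [1.3%·d + 4.4%·(365−d)] / 365 = €3,419.12
Solving gives d = 168, so the new rate took effect on 18 Jun 2006.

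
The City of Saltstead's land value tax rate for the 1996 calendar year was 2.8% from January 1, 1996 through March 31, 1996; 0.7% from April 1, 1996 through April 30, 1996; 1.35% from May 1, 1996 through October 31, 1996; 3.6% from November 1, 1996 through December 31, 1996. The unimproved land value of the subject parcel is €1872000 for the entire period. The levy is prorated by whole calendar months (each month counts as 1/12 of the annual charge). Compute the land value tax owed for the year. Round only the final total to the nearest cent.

€38064.00

January 1 – March 31, 1996: 3 months at 2.8% → €1872000 × 2.8% × 3/12 = €13104.0000
April 1 – April 30, 1996: 1 month at 0.7% → €1872000 × 0.7% × 1/12 = €1092.0000
May 1 – October 31, 1996: 6 months at 1.35% → €1872000 × 1.35% × 6/12 = €12636.0000
November 1 – December 31, 1996: 2 months at 3.6% → €1872000 × 3.6% × 2/12 = €11232.0000
Total = €38064.0000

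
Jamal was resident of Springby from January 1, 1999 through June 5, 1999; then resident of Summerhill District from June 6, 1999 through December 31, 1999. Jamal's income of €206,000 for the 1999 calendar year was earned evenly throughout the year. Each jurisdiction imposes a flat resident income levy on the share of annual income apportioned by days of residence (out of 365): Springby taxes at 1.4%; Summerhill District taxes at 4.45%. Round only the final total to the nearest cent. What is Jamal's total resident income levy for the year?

Springby, January 1 – June 5, 1999: 156 days → €206,000 × 1.4% × 156/365 = €1,232.6137
Summerhill District, June 6 – December 31, 1999: 209 days → €206,000 × 4.45% × 209/365 = €5,249.0493
Total = €6,481.6630

€6,481.66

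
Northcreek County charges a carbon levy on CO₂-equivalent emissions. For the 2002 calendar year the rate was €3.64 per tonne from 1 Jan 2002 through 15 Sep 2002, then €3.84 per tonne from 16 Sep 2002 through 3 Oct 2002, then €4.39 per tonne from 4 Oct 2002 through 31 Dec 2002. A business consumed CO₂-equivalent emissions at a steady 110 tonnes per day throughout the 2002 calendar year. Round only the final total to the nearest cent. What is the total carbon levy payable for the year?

1 Jan – 15 Sep 2002: 258 days × 110 tonnes/day = 28,380 tonnes at €3.64/tonne → €103,303.20
16 Sep – 3 Oct 2002: 18 days × 110 tonnes/day = 1,980 tonnes at €3.84/tonne → €7,603.20
4 Oct – 31 Dec 2002: 89 days × 110 tonnes/day = 9,790 tonnes at €4.39/tonne → €42,978.10

€153,884.50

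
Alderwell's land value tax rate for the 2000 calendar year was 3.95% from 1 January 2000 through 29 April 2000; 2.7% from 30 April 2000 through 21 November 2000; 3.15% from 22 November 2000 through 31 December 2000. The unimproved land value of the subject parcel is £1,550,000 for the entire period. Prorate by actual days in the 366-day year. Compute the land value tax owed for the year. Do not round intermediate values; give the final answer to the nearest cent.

£48,964.75

1 January – 29 April 2000: 120 days at 3.95% → £1,550,000 × 3.95% × 120/366 = £20,073.7705
30 April – 21 November 2000: 206 days at 2.7% → £1,550,000 × 2.7% × 206/366 = £23,554.9180
22 November – 31 December 2000: 40 days at 3.15% → £1,550,000 × 3.15% × 40/366 = £5,336.0656
Total = £48,964.7541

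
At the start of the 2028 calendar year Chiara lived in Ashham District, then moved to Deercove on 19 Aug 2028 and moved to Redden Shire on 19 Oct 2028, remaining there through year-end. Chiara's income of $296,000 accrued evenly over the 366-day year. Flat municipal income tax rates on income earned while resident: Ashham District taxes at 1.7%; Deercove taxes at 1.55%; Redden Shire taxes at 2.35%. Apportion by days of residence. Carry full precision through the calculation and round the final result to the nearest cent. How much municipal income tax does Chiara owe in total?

Ashham District, 1 Jan – 18 Aug 2028: 231 days → $296,000 × 1.7% × 231/366 = $3,175.9344
Deercove, 19 Aug – 18 Oct 2028: 61 days → $296,000 × 1.55% × 61/366 = $764.6667
Redden Shire, 19 Oct – 31 Dec 2028: 74 days → $296,000 × 2.35% × 74/366 = $1,406.4044
Total = $5,347.0055

$5,347.01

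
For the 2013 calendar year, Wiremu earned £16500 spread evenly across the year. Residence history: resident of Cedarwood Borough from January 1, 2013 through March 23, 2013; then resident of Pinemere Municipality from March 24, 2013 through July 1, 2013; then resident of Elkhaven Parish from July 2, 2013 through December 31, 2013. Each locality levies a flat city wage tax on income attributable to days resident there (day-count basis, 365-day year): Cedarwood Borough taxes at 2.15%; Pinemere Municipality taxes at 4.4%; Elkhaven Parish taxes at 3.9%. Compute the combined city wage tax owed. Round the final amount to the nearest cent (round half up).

Cedarwood Borough, January 1 – March 23, 2013: 82 days → £16500 × 2.15% × 82/365 = £79.6973
Pinemere Municipality, March 24 – July 1, 2013: 100 days → £16500 × 4.4% × 100/365 = £198.9041
Elkhaven Parish, July 2 – December 31, 2013: 183 days → £16500 × 3.9% × 183/365 = £322.6315
Total = £601.2329

£601.23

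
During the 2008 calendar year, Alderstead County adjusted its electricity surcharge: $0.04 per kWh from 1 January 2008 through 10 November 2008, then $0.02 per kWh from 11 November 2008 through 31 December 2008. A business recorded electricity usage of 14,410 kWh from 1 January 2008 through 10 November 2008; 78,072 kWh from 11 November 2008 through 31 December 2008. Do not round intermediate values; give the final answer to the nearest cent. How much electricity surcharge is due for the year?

1 January – 10 November 2008: 14,410 kWh at $0.04/kWh → $576.40
11 November – 31 December 2008: 78,072 kWh at $0.02/kWh → $1561.44

$2137.84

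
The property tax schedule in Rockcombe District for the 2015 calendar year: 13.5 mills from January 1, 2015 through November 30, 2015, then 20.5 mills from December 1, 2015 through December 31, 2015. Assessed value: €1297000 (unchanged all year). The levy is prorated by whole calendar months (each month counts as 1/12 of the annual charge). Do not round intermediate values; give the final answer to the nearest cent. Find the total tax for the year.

January 1 – November 30, 2015: 11 months at 13.5 mills → €1297000 × 1.35% × 11/12 = €16050.3750
December 1 – December 31, 2015: 1 month at 20.5 mills → €1297000 × 2.05% × 1/12 = €2215.7083
Total = €18266.0833

€18266.08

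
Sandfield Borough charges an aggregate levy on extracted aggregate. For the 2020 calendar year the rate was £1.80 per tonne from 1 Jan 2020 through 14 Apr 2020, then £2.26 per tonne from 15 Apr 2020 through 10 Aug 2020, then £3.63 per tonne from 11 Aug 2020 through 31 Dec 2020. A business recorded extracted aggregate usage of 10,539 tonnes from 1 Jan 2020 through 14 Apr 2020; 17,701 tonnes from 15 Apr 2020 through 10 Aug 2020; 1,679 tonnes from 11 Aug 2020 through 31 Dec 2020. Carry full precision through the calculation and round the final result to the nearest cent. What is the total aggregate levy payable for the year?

£65069.23

1 Jan – 14 Apr 2020: 10,539 tonnes at £1.80/tonne → £18970.20
15 Apr – 10 Aug 2020: 17,701 tonnes at £2.26/tonne → £40004.26
11 Aug – 31 Dec 2020: 1,679 tonnes at £3.63/tonne → £6094.77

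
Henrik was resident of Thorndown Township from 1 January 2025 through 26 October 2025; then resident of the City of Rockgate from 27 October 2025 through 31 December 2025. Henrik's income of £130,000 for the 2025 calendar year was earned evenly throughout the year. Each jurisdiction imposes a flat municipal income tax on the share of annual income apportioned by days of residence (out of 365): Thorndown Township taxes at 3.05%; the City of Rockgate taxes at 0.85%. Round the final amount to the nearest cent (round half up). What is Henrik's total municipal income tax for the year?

£3,447.85

Thorndown Township, 1 January – 26 October 2025: 299 days → £130,000 × 3.05% × 299/365 = £3,248.0411
The City of Rockgate, 27 October – 31 December 2025: 66 days → £130,000 × 0.85% × 66/365 = £199.8082
Total = £3,447.8493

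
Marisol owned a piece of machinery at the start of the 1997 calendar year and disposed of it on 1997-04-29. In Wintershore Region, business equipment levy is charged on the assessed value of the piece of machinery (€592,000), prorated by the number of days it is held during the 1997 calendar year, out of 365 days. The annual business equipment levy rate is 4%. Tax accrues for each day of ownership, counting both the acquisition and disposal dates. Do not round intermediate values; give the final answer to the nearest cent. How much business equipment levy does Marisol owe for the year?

Days held (1997-01-01 to 1997-04-29): 119 out of 365
Tax = €592,000 × 4% × 119/365 = €7,720.3288

€7,720.33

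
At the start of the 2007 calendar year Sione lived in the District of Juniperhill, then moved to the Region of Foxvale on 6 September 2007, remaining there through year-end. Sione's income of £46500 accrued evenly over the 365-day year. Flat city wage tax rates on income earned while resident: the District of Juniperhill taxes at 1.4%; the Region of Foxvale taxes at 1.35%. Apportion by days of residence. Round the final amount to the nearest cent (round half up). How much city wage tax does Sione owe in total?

£643.55

The District of Juniperhill, 1 January – 5 September 2007: 248 days → £46500 × 1.4% × 248/365 = £442.3233
The Region of Foxvale, 6 September – 31 December 2007: 117 days → £46500 × 1.35% × 117/365 = £201.2240
Total = £643.5473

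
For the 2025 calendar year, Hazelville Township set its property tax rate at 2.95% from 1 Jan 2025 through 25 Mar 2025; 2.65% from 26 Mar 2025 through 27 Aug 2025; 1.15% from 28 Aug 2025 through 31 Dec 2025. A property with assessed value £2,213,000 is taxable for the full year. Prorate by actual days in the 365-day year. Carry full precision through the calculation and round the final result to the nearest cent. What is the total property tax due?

1 Jan – 25 Mar 2025: 84 days at 2.95% → £2,213,000 × 2.95% × 84/365 = £15,024.1479
26 Mar – 27 Aug 2025: 155 days at 2.65% → £2,213,000 × 2.65% × 155/365 = £24,903.8288
28 Aug – 31 Dec 2025: 126 days at 1.15% → £2,213,000 × 1.15% × 126/365 = £8,785.3068
Total = £48,713.2836

£48,713.28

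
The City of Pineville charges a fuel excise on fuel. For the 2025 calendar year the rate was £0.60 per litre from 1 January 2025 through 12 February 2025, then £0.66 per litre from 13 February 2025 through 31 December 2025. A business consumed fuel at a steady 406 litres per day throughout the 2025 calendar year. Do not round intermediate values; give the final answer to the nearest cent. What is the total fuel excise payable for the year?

1 January – 12 February 2025: 43 days × 406 litres/day = 17,458 litres at £0.60/litre → £10,474.80
13 February – 31 December 2025: 322 days × 406 litres/day = 130,732 litres at £0.66/litre → £86,283.12

£96,757.92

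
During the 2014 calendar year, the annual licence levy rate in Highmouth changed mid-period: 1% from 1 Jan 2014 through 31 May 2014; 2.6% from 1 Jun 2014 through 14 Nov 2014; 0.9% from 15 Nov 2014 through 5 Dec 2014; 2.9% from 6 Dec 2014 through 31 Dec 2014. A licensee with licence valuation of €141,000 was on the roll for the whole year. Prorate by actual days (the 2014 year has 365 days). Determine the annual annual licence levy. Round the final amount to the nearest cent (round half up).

1 Jan – 31 May 2014: 151 days at 1% → €141,000 × 1% × 151/365 = €583.3151
1 Jun – 14 Nov 2014: 167 days at 2.6% → €141,000 × 2.6% × 167/365 = €1,677.3205
15 Nov – 5 Dec 2014: 21 days at 0.9% → €141,000 × 0.9% × 21/365 = €73.0110
6 Dec – 31 Dec 2014: 26 days at 2.9% → €141,000 × 2.9% × 26/365 = €291.2712
Total = €2,624.9178

€2,624.92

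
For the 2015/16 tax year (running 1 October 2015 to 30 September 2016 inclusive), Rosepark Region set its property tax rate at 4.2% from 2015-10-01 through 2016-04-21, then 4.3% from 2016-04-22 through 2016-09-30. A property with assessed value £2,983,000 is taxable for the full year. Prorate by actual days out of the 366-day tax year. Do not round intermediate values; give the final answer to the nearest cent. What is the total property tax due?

£126,606.34

2015-10-01 to 2016-04-21: 204 days at 4.2% → £2,983,000 × 4.2% × 204/366 = £69,831.5410
2016-04-22 to 2016-09-30: 162 days at 4.3% → £2,983,000 × 4.3% × 162/366 = £56,774.8033
Total = £126,606.3443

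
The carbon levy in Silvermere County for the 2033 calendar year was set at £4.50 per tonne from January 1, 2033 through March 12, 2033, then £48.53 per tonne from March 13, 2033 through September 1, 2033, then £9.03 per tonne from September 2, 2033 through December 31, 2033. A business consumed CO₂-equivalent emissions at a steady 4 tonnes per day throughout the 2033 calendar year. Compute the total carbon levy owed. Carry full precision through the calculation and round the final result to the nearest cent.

January 1 – March 12, 2033: 71 days × 4 tonnes/day = 284 tonnes at £4.50/tonne → £1,278.00
March 13 – September 1, 2033: 173 days × 4 tonnes/day = 692 tonnes at £48.53/tonne → £33,582.76
September 2 – December 31, 2033: 121 days × 4 tonnes/day = 484 tonnes at £9.03/tonne → £4,370.52

£39,231.28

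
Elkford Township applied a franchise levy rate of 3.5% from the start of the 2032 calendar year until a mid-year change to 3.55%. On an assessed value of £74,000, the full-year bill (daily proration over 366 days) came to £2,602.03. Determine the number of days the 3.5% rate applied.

247 days

Let d = days at the first rate; then 366 − d days at the second rate.
£74,000 × [3.5%·d + 3.55%·(366−d)] / 366 = £2,602.03
Solving gives d = 247, so the new rate took effect on 4 Sep 2032.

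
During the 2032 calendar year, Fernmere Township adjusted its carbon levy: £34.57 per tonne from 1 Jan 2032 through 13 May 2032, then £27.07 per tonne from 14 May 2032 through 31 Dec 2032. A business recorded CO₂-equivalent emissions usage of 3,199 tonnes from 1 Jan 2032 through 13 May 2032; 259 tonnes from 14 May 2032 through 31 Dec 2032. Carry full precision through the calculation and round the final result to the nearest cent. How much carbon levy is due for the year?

£117600.56

1 Jan – 13 May 2032: 3,199 tonnes at £34.57/tonne → £110589.43
14 May – 31 Dec 2032: 259 tonnes at £27.07/tonne → £7011.13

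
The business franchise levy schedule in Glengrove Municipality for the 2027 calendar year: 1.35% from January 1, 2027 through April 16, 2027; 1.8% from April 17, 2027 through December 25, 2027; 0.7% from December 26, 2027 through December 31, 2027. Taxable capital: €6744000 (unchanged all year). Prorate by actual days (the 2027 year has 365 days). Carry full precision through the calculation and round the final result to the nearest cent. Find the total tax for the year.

€111359.15

January 1 – April 16, 2027: 106 days at 1.35% → €6744000 × 1.35% × 106/365 = €26440.1753
April 17 – December 25, 2027: 253 days at 1.8% → €6744000 × 1.8% × 253/365 = €84142.9479
December 26 – December 31, 2027: 6 days at 0.7% → €6744000 × 0.7% × 6/365 = €776.0219
Total = €111359.1452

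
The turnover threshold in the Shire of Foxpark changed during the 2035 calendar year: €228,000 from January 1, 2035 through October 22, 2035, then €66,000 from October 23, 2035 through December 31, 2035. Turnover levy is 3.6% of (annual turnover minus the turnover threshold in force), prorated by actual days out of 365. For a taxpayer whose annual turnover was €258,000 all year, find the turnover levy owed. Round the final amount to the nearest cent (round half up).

€2,198.47

January 1 – October 22, 2035: 295 days, exemption €228,000 → (€258,000 − €228,000) × 3.6% × 295/365 = €872.8767
October 23 – December 31, 2035: 70 days, exemption €66,000 → (€258,000 − €66,000) × 3.6% × 70/365 = €1,325.5890
Total = €2,198.4658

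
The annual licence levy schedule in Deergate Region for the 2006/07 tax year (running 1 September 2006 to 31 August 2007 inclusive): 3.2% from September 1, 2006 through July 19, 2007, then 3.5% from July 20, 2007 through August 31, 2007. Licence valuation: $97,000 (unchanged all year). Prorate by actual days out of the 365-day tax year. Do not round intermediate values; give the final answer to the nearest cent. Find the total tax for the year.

September 1, 2006 – July 19, 2007: 322 days at 3.2% → $97,000 × 3.2% × 322/365 = $2,738.3233
July 20 – August 31, 2007: 43 days at 3.5% → $97,000 × 3.5% × 43/365 = $399.9589
Total = $3,138.2822

$3,138.28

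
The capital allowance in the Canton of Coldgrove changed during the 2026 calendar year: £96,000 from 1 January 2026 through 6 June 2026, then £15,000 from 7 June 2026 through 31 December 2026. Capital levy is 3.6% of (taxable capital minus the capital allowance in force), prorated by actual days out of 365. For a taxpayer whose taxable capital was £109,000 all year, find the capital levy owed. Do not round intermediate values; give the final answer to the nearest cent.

1 January – 6 June 2026: 157 days, exemption £96,000 → (£109,000 − £96,000) × 3.6% × 157/365 = £201.3041
7 June – 31 December 2026: 208 days, exemption £15,000 → (£109,000 − £15,000) × 3.6% × 208/365 = £1,928.4164
Total = £2,129.7205

£2,129.72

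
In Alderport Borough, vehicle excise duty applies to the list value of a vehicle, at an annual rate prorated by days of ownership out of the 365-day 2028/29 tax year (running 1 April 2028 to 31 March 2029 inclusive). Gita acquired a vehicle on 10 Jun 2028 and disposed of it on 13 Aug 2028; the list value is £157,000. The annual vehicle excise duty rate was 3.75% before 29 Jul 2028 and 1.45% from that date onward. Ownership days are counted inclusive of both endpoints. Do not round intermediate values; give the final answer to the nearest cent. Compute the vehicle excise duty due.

£890.17

10 Jun – 28 Jul 2028: 49 days at 3.75% → £157,000 × 3.75% × 49/365 = £790.3767
29 Jul – 13 Aug 2028: 16 days at 1.45% → £157,000 × 1.45% × 16/365 = £99.7918
Total = £890.1685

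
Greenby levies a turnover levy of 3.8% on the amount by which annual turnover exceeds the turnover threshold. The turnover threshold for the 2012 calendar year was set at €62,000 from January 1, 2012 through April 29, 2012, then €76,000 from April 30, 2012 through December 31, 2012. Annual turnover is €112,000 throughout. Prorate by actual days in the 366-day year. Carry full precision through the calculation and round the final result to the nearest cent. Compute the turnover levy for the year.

€1,542.43

January 1 – April 29, 2012: 120 days, exemption €62,000 → (€112,000 − €62,000) × 3.8% × 120/366 = €622.9508
April 30 – December 31, 2012: 246 days, exemption €76,000 → (€112,000 − €76,000) × 3.8% × 246/366 = €919.4754
Total = €1,542.4262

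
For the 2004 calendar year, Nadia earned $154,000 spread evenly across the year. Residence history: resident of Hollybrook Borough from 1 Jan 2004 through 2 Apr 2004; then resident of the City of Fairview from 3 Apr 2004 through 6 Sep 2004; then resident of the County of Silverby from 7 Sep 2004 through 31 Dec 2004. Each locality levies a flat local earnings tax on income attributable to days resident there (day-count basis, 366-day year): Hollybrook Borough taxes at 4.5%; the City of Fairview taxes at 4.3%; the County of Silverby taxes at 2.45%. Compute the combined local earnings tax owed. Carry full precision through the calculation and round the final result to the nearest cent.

$5,797.30

Hollybrook Borough, 1 Jan – 2 Apr 2004: 93 days → $154,000 × 4.5% × 93/366 = $1,760.9016
The City of Fairview, 3 Apr – 6 Sep 2004: 157 days → $154,000 × 4.3% × 157/366 = $2,840.5847
The County of Silverby, 7 Sep – 31 Dec 2004: 116 days → $154,000 × 2.45% × 116/366 = $1,195.8142
Total = $5,797.3005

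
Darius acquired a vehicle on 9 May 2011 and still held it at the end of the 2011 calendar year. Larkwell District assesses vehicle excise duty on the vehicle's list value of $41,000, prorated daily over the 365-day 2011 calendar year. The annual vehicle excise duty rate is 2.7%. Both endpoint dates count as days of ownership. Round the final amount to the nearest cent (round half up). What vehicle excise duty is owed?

Days held (9 May – 31 December 2011): 237 out of 365
Tax = $41,000 × 2.7% × 237/365 = $718.7918

$718.79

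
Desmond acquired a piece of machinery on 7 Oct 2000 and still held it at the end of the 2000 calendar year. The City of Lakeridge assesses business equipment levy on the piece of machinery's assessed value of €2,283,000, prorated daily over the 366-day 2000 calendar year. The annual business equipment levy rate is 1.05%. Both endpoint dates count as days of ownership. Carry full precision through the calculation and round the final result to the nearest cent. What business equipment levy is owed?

Days held (7 Oct – 31 Dec 2000): 86 out of 366
Tax = €2,283,000 × 1.05% × 86/366 = €5,632.6475

€5,632.65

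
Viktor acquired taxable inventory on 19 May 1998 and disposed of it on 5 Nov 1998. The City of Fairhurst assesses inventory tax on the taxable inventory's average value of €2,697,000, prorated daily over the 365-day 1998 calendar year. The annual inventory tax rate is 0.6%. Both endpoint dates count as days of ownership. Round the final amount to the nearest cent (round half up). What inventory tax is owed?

Days held (19 May – 5 Nov 1998): 171 out of 365
Tax = €2,697,000 × 0.6% × 171/365 = €7,581.1562

€7,581.16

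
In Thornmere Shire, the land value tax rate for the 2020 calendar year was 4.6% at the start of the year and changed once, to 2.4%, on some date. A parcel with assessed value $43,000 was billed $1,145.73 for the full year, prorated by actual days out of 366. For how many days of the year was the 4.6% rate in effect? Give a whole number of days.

44 days

Let d = days at the first rate; then 366 − d days at the second rate.
$43,000 × [4.6%·d + 2.4%·(366−d)] / 366 = $1,145.73
Solving gives d = 44, so the new rate took effect on 14 Feb 2020.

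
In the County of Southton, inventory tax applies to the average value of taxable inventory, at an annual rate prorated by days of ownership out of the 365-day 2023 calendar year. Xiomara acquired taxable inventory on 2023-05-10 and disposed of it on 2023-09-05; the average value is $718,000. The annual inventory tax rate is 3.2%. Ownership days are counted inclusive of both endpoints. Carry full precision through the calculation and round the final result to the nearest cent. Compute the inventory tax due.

$7,490.81

Days held (2023-05-10 to 2023-09-05): 119 out of 365
Tax = $718,000 × 3.2% × 119/365 = $7,490.8055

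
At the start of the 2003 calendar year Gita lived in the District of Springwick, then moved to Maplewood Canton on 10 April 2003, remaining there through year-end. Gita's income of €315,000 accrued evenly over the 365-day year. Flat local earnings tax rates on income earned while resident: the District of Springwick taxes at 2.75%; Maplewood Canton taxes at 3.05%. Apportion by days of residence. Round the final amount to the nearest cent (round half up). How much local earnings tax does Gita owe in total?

The District of Springwick, 1 January – 9 April 2003: 99 days → €315,000 × 2.75% × 99/365 = €2,349.5548
Maplewood Canton, 10 April – 31 December 2003: 266 days → €315,000 × 3.05% × 266/365 = €7,001.6301
Total = €9,351.1849

€9,351.18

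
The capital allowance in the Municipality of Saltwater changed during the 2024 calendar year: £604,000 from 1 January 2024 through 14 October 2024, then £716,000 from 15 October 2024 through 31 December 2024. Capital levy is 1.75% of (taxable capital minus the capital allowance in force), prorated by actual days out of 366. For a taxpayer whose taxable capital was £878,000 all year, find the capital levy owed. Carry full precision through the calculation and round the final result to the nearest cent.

£4,377.30

1 January – 14 October 2024: 288 days, exemption £604,000 → (£878,000 − £604,000) × 1.75% × 288/366 = £3,773.1148
15 October – 31 December 2024: 78 days, exemption £716,000 → (£878,000 − £716,000) × 1.75% × 78/366 = £604.1803
Total = £4,377.2951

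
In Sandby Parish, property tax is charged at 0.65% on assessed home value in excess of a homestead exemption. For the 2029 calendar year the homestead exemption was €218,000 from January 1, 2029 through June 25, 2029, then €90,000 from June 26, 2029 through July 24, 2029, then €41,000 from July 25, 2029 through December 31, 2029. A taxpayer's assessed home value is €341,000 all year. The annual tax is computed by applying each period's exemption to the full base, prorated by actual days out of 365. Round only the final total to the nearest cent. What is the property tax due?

€1,369.93

January 1 – June 25, 2029: 176 days, exemption €218,000 → (€341,000 − €218,000) × 0.65% × 176/365 = €385.5123
June 26 – July 24, 2029: 29 days, exemption €90,000 → (€341,000 − €90,000) × 0.65% × 29/365 = €129.6260
July 25 – December 31, 2029: 160 days, exemption €41,000 → (€341,000 − €41,000) × 0.65% × 160/365 = €854.7945
Total = €1,369.9329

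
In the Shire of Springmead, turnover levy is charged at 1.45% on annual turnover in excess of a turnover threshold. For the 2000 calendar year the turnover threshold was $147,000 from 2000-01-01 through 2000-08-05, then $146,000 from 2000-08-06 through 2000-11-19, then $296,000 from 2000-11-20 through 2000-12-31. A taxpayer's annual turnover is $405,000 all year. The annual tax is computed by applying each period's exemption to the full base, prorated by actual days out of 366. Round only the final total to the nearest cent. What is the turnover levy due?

$3,497.27

2000-01-01 to 2000-08-05: 218 days, exemption $147,000 → ($405,000 − $147,000) × 1.45% × 218/366 = $2,228.2459
2000-08-06 to 2000-11-19: 106 days, exemption $146,000 → ($405,000 − $146,000) × 1.45% × 106/366 = $1,087.6585
2000-11-20 to 2000-12-31: 42 days, exemption $296,000 → ($405,000 − $296,000) × 1.45% × 42/366 = $181.3689
Total = $3,497.2732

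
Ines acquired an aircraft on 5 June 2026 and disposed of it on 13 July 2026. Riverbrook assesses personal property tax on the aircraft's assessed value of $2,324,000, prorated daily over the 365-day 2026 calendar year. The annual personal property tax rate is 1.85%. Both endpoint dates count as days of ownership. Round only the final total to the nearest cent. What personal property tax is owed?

Days held (5 June – 13 July 2026): 39 out of 365
Tax = $2,324,000 × 1.85% × 39/365 = $4,593.8795

$4,593.88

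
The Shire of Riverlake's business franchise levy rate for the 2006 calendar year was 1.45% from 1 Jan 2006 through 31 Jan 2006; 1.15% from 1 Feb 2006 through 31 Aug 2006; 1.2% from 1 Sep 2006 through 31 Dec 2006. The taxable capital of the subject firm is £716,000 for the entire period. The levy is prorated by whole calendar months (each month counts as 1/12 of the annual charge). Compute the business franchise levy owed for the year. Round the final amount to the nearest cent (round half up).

£8,532.33

1 Jan – 31 Jan 2006: 1 month at 1.45% → £716,000 × 1.45% × 1/12 = £865.1667
1 Feb – 31 Aug 2006: 7 months at 1.15% → £716,000 × 1.15% × 7/12 = £4,803.1667
1 Sep – 31 Dec 2006: 4 months at 1.2% → £716,000 × 1.2% × 4/12 = £2,864.0000
Total = £8,532.3333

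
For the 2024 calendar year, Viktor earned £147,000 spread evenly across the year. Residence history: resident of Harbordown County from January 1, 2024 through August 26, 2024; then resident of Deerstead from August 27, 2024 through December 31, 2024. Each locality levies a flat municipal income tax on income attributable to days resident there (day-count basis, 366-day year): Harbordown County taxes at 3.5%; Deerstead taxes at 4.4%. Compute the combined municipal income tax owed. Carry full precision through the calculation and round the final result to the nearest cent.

Harbordown County, January 1 – August 26, 2024: 239 days → £147,000 × 3.5% × 239/366 = £3,359.7131
Deerstead, August 27 – December 31, 2024: 127 days → £147,000 × 4.4% × 127/366 = £2,244.3607
Total = £5,604.0738

£5,604.07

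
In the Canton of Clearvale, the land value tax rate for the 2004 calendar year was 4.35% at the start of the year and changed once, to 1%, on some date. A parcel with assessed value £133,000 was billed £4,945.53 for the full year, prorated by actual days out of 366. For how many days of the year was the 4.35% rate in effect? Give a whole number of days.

297 days

Let d = days at the first rate; then 366 − d days at the second rate.
£133,000 × [4.35%·d + 1%·(366−d)] / 366 = £4,945.53
Solving gives d = 297, so the new rate took effect on 24 October 2004.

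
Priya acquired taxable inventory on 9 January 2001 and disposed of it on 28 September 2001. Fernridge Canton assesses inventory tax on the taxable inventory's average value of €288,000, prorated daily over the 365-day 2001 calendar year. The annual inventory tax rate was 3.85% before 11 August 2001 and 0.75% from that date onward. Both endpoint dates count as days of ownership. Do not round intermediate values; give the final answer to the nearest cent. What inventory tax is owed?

€6,790.88

9 January – 10 August 2001: 214 days at 3.85% → €288,000 × 3.85% × 214/365 = €6,500.9096
11 August – 28 September 2001: 49 days at 0.75% → €288,000 × 0.75% × 49/365 = €289.9726
Total = €6,790.8822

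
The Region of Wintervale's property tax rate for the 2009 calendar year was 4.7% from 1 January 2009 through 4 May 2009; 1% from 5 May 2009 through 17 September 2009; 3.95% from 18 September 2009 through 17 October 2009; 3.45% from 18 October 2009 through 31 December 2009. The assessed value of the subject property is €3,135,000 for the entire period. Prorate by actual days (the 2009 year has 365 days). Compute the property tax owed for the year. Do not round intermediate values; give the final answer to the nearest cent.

€94,140.18

1 January – 4 May 2009: 124 days at 4.7% → €3,135,000 × 4.7% × 124/365 = €50,056.9315
5 May – 17 September 2009: 136 days at 1% → €3,135,000 × 1% × 136/365 = €11,681.0959
18 September – 17 October 2009: 30 days at 3.95% → €3,135,000 × 3.95% × 30/365 = €10,178.0137
18 October – 31 December 2009: 75 days at 3.45% → €3,135,000 × 3.45% × 75/365 = €22,224.1438
Total = €94,140.1849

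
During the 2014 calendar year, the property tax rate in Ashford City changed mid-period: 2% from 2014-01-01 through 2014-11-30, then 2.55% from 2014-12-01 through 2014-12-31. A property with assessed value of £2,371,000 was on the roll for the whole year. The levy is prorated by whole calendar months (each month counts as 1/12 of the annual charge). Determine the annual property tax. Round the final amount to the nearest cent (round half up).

2014-01-01 to 2014-11-30: 11 months at 2% → £2,371,000 × 2% × 11/12 = £43,468.3333
2014-12-01 to 2014-12-31: 1 month at 2.55% → £2,371,000 × 2.55% × 1/12 = £5,038.3750
Total = £48,506.7083

£48,506.71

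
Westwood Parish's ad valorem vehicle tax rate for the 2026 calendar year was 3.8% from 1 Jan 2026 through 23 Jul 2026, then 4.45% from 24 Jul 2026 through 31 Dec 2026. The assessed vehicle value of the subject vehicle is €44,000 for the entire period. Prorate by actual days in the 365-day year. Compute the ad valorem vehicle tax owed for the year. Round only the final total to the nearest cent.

1 Jan – 23 Jul 2026: 204 days at 3.8% → €44,000 × 3.8% × 204/365 = €934.4877
24 Jul – 31 Dec 2026: 161 days at 4.45% → €44,000 × 4.45% × 161/365 = €863.6658
Total = €1,798.1534

€1,798.15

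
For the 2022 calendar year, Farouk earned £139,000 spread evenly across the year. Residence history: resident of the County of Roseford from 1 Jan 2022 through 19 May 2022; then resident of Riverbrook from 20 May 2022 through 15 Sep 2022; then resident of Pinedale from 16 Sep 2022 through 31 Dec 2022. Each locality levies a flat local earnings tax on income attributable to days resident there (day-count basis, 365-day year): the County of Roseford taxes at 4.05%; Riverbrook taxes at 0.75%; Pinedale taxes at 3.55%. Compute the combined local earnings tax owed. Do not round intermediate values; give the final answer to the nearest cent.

The County of Roseford, 1 Jan – 19 May 2022: 139 days → £139,000 × 4.05% × 139/365 = £2,143.8370
Riverbrook, 20 May – 15 Sep 2022: 119 days → £139,000 × 0.75% × 119/365 = £339.8836
Pinedale, 16 Sep – 31 Dec 2022: 107 days → £139,000 × 3.55% × 107/365 = £1,446.5521
Total = £3,930.2726

£3,930.27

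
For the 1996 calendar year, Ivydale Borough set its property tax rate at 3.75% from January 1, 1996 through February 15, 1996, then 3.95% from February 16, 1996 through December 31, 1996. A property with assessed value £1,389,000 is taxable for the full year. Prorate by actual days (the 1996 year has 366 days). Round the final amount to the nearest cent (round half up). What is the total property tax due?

£54,516.35

January 1 – February 15, 1996: 46 days at 3.75% → £1,389,000 × 3.75% × 46/366 = £6,546.5164
February 16 – December 31, 1996: 320 days at 3.95% → £1,389,000 × 3.95% × 320/366 = £47,969.8361
Total = £54,516.3525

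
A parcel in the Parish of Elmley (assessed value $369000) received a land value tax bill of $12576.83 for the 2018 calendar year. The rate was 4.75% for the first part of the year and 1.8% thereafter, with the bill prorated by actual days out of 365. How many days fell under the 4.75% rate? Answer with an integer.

Let d = days at the first rate; then 365 − d days at the second rate.
$369000 × [4.75%·d + 1.8%·(365−d)] / 365 = $12576.83
Solving gives d = 199, so the new rate took effect on 19 Jul 2018.

199 days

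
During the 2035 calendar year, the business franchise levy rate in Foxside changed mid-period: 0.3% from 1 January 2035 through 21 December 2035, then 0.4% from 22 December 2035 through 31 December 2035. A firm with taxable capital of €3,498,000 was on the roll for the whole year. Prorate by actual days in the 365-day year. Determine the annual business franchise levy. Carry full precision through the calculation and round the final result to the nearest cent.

€10,589.84

1 January – 21 December 2035: 355 days at 0.3% → €3,498,000 × 0.3% × 355/365 = €10,206.4932
22 December – 31 December 2035: 10 days at 0.4% → €3,498,000 × 0.4% × 10/365 = €383.3425
Total = €10,589.8356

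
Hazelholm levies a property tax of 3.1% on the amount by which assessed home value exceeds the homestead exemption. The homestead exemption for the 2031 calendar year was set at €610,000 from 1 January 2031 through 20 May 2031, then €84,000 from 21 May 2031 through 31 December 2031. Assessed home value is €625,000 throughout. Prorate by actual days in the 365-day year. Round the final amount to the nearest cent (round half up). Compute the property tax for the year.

€10,516.64

1 January – 20 May 2031: 140 days, exemption €610,000 → (€625,000 − €610,000) × 3.1% × 140/365 = €178.3562
21 May – 31 December 2031: 225 days, exemption €84,000 → (€625,000 − €84,000) × 3.1% × 225/365 = €10,338.2877
Total = €10,516.6438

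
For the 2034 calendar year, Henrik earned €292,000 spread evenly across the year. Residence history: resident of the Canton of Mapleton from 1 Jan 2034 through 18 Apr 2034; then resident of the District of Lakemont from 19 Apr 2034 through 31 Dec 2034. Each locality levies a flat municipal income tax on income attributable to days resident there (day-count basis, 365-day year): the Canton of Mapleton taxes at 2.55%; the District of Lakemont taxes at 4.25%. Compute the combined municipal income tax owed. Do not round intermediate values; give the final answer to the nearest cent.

The Canton of Mapleton, 1 Jan – 18 Apr 2034: 108 days → €292,000 × 2.55% × 108/365 = €2,203.2000
The District of Lakemont, 19 Apr – 31 Dec 2034: 257 days → €292,000 × 4.25% × 257/365 = €8,738.0000
Total = €10,941.2000

€10,941.20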